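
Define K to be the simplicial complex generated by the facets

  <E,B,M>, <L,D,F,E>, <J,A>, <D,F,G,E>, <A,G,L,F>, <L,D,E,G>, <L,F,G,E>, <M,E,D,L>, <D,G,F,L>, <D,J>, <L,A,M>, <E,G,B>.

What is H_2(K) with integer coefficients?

We work with the vertex ordering A < B < D < E < F < G < J < L < M. The simplices of K, each written with vertices in increasing order, are:

  0-simplices (9): A, B, D, E, F, G, J, L, M
  1-simplices (22): AF, AG, AJ, AL, AM, BE, BG, BM, DE, DF, DG, DJ, DL, DM, EF, EG, EL, EM, FG, FL, GL, LM
  2-simplices (19): AFG, AFL, AGL, ALM, BEG, BEM, DEF, DEG, DEL, DEM, DFG, DFL, DGL, DLM, EFG, EFL, EGL, ELM, FGL
  3-simplices (7): AFGL, DEFG, DEFL, DEGL, DELM, DFGL, EFGL

giving chain groups C_0 ≅ Z^9, C_1 ≅ Z^22, C_2 ≅ Z^19, C_3 ≅ Z^7.

The boundary map ∂_1: C_1 → C_0 is given by ∂[p,q] = [q] − [p].
The resulting 9×22 matrix has rank 8, and its Smith normal form has invariant factors (1,1,1,1,1,1,1,1).

∂_2: C_2 → C_1 maps a triangle to the signed sum of its edges. For instance
  ∂DEL = EL − DL + DE,
  ∂DLM = LM − DM + DL.
As a 22×19 matrix over Z this has rank 13, with invariant factors (1,1,1,1,1,1,1,1,1,1,1,1,1).

The boundary map ∂_3: C_3 → C_2 sends each 3-simplex σ to the alternating sum Σ_i (−1)^i (σ with its i-th vertex removed). For instance
  ∂DEFG = EFG − DFG + DEG − DEF,
  ∂DEFL = EFL − DFL + DEL − DEF.
As a 19×7 matrix over Z this has rank 6, with invariant factors (1,1,1,1,1,1).

From H_k ≅ ker(∂_k) / im(∂_{k+1}) we obtain:

  H_2: rank ker ∂_2 − rank ∂_3 = (19 − 13) − 6 = 0, and the invariant factors of ∂_3 are all 1, so H_2 ≅ 0.

H_2 = 0.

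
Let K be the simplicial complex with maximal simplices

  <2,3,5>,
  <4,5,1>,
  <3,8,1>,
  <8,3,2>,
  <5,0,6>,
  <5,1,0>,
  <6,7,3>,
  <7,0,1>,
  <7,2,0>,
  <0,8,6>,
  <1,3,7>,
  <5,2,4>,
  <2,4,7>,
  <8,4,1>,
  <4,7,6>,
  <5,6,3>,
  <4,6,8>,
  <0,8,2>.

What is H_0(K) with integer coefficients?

H_0 ≅ Z.

Fix the vertex order 0 < 1 < 2 < 3 < 4 < 5 < 6 < 7 < 8 and write every simplex with vertices in increasing order. Then dim K = 2 and the simplices of K are:

  0-simplices (9): [0], [1], [2], [3], [4], [5], [6], [7], [8]
  1-simplices (27): (27 of them)
  2-simplices (18): [0,1,5], [0,1,7], [0,2,7], [0,2,8], [0,5,6], [0,6,8], [1,3,7], [1,3,8], [1,4,5], [1,4,8], [2,3,5], [2,3,8], [2,4,5], [2,4,7], [3,5,6], [3,6,7], [4,6,7], [4,6,8]

Hence C_0 ≅ Z^9, C_1 ≅ Z^27, C_2 ≅ Z^18.

∂_1: C_1 → C_0 is given by ∂[p,q] = [q] − [p]. For instance
  ∂[3,6] = [6] − [3].
The 9×27 boundary matrix has rank 8 and Smith normal form diag(1,1,1,1,1,1,1,1).

The boundary map ∂_2: C_2 → C_1 maps a triangle to the signed sum of its edges. For instance
  ∂[0,6,8] = [6,8] − [0,8] + [0,6],
  ∂[1,3,8] = [3,8] − [1,8] + [1,3].
As a 27×18 matrix over Z this has rank 17, with invariant factors (1,1,1,1,1,1,1,1,1,1,1,1,1,1,1,1,1).

Computing H_k = (kernel of ∂_k) / (image of ∂_{k+1}):

  H_0: rank C_0 − rank ∂_1 = 9 − 8 = 1, and the invariant factors of ∂_1 are all 1, so H_0 ≅ Z.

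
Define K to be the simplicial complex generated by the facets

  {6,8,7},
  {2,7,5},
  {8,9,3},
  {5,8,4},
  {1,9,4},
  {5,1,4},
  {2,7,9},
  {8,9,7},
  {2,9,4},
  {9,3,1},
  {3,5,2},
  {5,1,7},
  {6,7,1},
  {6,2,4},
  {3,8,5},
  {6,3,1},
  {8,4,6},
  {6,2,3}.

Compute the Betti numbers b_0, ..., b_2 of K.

b_0 = 1, b_1 = 2, b_2 = 1.

K has 9 vertices, 27 edges, 18 triangles.
rank ∂_0 = 0, rank ∂_1 = 8 ⇒ b_0 = 9 − 0 − 8 = 1; all invariant factors of ∂_1 are 1 so no torsion. So H_0 = Z.
rank ∂_1 = 8, rank ∂_2 = 17 ⇒ b_1 = 27 − 8 − 17 = 2; all invariant factors of ∂_2 are 1 so no torsion. So H_1 = Z^2.
rank ∂_2 = 17, rank ∂_3 = 0 ⇒ b_2 = 18 − 17 − 0 = 1. So H_2 = Z.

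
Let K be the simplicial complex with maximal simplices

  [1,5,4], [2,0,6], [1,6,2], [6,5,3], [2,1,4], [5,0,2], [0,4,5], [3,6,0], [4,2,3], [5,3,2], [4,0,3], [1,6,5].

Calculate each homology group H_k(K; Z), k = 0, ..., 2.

K has 7 vertices, 18 edges, 12 triangles.
rank ∂_0 = 0, rank ∂_1 = 6 ⇒ b_0 = 7 − 0 − 6 = 1; all invariant factors of ∂_1 are 1 so no torsion. So H_0 = Z.
rank ∂_1 = 6, rank ∂_2 = 12 ⇒ b_1 = 18 − 6 − 12 = 0; ∂_2 has invariant factor(s) [2] giving torsion. So H_1 = Z/2.
rank ∂_2 = 12, rank ∂_3 = 0 ⇒ b_2 = 12 − 12 − 0 = 0. So H_2 = 0.

H_0 = Z,  H_1 = Z/2,  H_2 = 0.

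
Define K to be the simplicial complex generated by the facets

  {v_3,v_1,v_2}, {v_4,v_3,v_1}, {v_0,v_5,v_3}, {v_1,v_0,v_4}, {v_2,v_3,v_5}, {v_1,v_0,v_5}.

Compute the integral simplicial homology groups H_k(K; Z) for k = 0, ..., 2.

Fix the vertex order v_0 < v_1 < v_2 < v_3 < v_4 < v_5 and write every simplex with vertices in increasing order. Then dim K = 2 and the simplices of K are:

  0-simplices (6): [v_0], [v_1], [v_2], [v_3], [v_4], [v_5]
  1-simplices (12): [v_0,v_1], [v_0,v_3], [v_0,v_4], [v_0,v_5], [v_1,v_2], [v_1,v_3], [v_1,v_4], [v_1,v_5], [v_2,v_3], [v_2,v_5], [v_3,v_4], [v_3,v_5]
  2-simplices (6): [v_0,v_1,v_4], [v_0,v_1,v_5], [v_0,v_3,v_5], [v_1,v_2,v_3], [v_1,v_3,v_4], [v_2,v_3,v_5]

Hence C_0 ≅ Z^6, C_1 ≅ Z^12, C_2 ≅ Z^6.

∂_1: C_1 → C_0 is given by ∂[p,q] = [q] − [p]. For instance
  ∂[v_1,v_4] = [v_4] − [v_1].
The 6×12 boundary matrix has rank 5 and Smith normal form diag(1,1,1,1,1).

Boundary ∂_2: C_2 → C_1 acts by ∂[p,q,r] = [q,r] − [p,r] + [p,q]. For instance
  ∂[v_1,v_3,v_4] = [v_3,v_4] − [v_1,v_4] + [v_1,v_3],
  ∂[v_2,v_3,v_5] = [v_3,v_5] − [v_2,v_5] + [v_2,v_3].
The 12×6 boundary matrix has rank 6 and Smith normal form diag(1,1,1,1,1,1).

Computing H_k = (kernel of ∂_k) / (image of ∂_{k+1}):

  H_0: rank C_0 − rank ∂_1 = 6 − 5 = 1, and the invariant factors of ∂_1 are all 1, so H_0 = Z.
  H_1: rank ker ∂_1 − rank ∂_2 = (12 − 5) − 6 = 1, and the invariant factors of ∂_2 are all 1, so H_1 = Z.
  H_2: rank ker ∂_2 − rank ∂_3 = (6 − 6) − 0 = 0, and there is no ∂_3, so H_2 = 0.

H_0 = Z,  H_1 = Z,  H_2 = 0.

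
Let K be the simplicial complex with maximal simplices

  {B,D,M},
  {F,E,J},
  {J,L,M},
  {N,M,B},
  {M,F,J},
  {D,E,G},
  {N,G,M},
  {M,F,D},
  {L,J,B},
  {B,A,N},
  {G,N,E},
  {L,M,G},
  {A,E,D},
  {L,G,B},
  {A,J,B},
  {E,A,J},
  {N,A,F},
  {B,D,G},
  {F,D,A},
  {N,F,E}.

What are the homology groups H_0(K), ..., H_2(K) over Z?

H_0 ≅ Z,  H_1 ≅ Z ⊕ Z/2,  H_2 = 0.

Take the total order A < B < D < E < F < G < J < L < M < N on the vertex set. Then K (dimension 2) consists of the simplices:

  0-simplices (10): A, B, D, E, F, G, J, L, M, N
  1-simplices (30): AB, AD, AE, AF, AJ, AN, BD, BG, BJ, BL, BM, BN, DE, DF, DG, DM, EF, EG, EJ, EN, FJ, FM, FN, GL, GM, GN, JL, JM, LM, MN
  2-simplices (20): ABJ, ABN, ADE, ADF, AEJ, AFN, BDG, BDM, BGL, BJL, BMN, DEG, DFM, EFJ, EFN, EGN, FJM, GLM, GMN, JLM

giving chain groups C_0 ≅ Z^10, C_1 ≅ Z^30, C_2 ≅ Z^20.

The boundary map ∂_1: C_1 → C_0 sends each edge [p,q] (with p < q) to q − p.
This gives a 10×30 integer matrix of rank 9; reducing to Smith normal form yields diagonal entries (1,1,1,1,1,1,1,1,1).

Boundary ∂_2: C_2 → C_1 acts by ∂[p,q,r] = [q,r] − [p,r] + [p,q]. For instance
  ∂ABN = BN − AN + AB,
  ∂GMN = MN − GN + GM.
The resulting 30×20 matrix has rank 20, and its Smith normal form has invariant factors (1,1,1,1,1,1,1,1,1,1,1,1,1,1,1,1,1,1,1,2).

Reading off H_k = ker ∂_k / im ∂_{k+1}:

  H_0: rank C_0 − rank ∂_1 = 10 − 9 = 1, and the invariant factors of ∂_1 are all 1, so H_0 ≅ Z.
  H_1: rank ker ∂_1 − rank ∂_2 = (30 − 9) − 20 = 1, and ∂_2 has invariant factor 2 > 1, so H_1 ≅ Z ⊕ Z/2.
  H_2: rank ker ∂_2 − rank ∂_3 = (20 − 20) − 0 = 0, and there is no ∂_3, so H_2 ≅ 0.

As a check, the Euler characteristic is 10 − 30 + 20 = 0, which agrees with 1 − 1 + 0 = 0.
(K is a triangulation of the Klein bottle.)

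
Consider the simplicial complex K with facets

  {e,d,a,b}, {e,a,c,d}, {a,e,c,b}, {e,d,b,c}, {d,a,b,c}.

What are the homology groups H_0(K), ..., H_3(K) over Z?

Fix the vertex order a < b < c < d < e and write every simplex with vertices in increasing order. Then dim K = 3 and the simplices of K are:

  0-simplices (5): a, b, c, d, e
  1-simplices (10): ab, ac, ad, ae, bc, bd, be, cd, ce, de
  2-simplices (10): abc, abd, abe, acd, ace, ade, bcd, bce, bde, cde
  3-simplices (5): abcd, abce, abde, acde, bcde

giving chain groups C_0 ≅ Z^5, C_1 ≅ Z^10, C_2 ≅ Z^10, C_3 ≅ Z^5.

Boundary ∂_1: C_1 → C_0 sends each edge [p,q] (with p < q) to q − p. For instance
  ∂bc = c − b.
As a 5×10 matrix over Z this has rank 4, with invariant factors (1,1,1,1).

∂_2: C_2 → C_1 maps a triangle to the signed sum of its edges. For instance
  ∂ace = ce − ae + ac,
  ∂bcd = cd − bd + bc.
As a 10×10 matrix over Z this has rank 6, with invariant factors (1,1,1,1,1,1).

Boundary ∂_3: C_3 → C_2 sends each 3-simplex σ to the alternating sum Σ_i (−1)^i (σ with its i-th vertex removed). For instance
  ∂abcd = bcd − acd + abd − abc,
  ∂abce = bce − ace + abe − abc.
The 10×5 boundary matrix has rank 4 and Smith normal form diag(1,1,1,1).

Now H_k = ker ∂_k / im ∂_{k+1}, so:

  H_0: rank C_0 − rank ∂_1 = 5 − 4 = 1, and the invariant factors of ∂_1 are all 1, so H_0 = Z.
  H_1: rank ker ∂_1 − rank ∂_2 = (10 − 4) − 6 = 0, and the invariant factors of ∂_2 are all 1, so H_1 = 0.
  H_2: rank ker ∂_2 − rank ∂_3 = (10 − 6) − 4 = 0, and the invariant factors of ∂_3 are all 1, so H_2 = 0.
  H_3: rank ker ∂_3 − rank ∂_4 = (5 − 4) − 0 = 1, and there is no ∂_4, so H_3 = Z.

(K is a triangulation of the 3-sphere S^3.)

H_0 = Z,  H_1 = 0,  H_2 = 0,  H_3 = Z.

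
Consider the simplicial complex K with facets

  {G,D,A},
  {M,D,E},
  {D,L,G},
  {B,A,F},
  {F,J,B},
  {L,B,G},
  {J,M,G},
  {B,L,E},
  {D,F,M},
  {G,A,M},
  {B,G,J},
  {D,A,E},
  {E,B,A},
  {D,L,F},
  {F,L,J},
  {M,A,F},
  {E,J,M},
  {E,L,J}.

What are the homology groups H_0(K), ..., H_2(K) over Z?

H_0 = Z,  H_1 = Z × Z/2,  H_2 = 0.

Order the vertices as A < B < D < E < F < G < J < L < M. Listing each simplex with vertices in this order, K has dimension 2 with simplices:

  0-simplices (9): A, B, D, E, F, G, J, L, M
  1-simplices (27): AB, AD, AE, AF, AG, AM, BE, BF, BG, BJ, BL, DE, DF, DG, DL, DM, EJ, EL, EM, FJ, FL, FM, GJ, GL, GM, JL, JM
  2-simplices (18): ABE, ABF, ADE, ADG, AFM, AGM, BEL, BFJ, BGJ, BGL, DEM, DFL, DFM, DGL, EJL, EJM, FJL, GJM

giving chain groups C_0 ≅ Z^9, C_1 ≅ Z^27, C_2 ≅ Z^18.

∂_1: C_1 → C_0 maps an edge to its endpoints' difference, ∂[p,q] = q − p. For instance
  ∂AF = F − A.
This gives a 9×27 integer matrix of rank 8; reducing to Smith normal form yields diagonal entries (1,1,1,1,1,1,1,1).

Boundary ∂_2: C_2 → C_1 sends each 2-simplex [p,q,r] to [q,r] − [p,r] + [p,q]. For instance
  ∂ABF = BF − AF + AB,
  ∂EJM = JM − EM + EJ.
The resulting 27×18 matrix has rank 18, and its Smith normal form has invariant factors (1,1,1,1,1,1,1,1,1,1,1,1,1,1,1,1,1,2).

Reading off H_k = ker ∂_k / im ∂_{k+1}:

  H_0: rank C_0 − rank ∂_1 = 9 − 8 = 1, and the invariant factors of ∂_1 are all 1, so H_0 = Z.
  H_1: rank ker ∂_1 − rank ∂_2 = (27 − 8) − 18 = 1, and ∂_2 has invariant factor 2 > 1, so H_1 = Z × Z/2.
  H_2: rank ker ∂_2 − rank ∂_3 = (18 − 18) − 0 = 0, and there is no ∂_3, so H_2 = 0.

(K is a triangulation of the Klein bottle.)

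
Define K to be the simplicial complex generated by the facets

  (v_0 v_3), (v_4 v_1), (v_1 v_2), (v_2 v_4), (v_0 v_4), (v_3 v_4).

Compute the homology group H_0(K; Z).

H_0 = Z.

We work with the vertex ordering v_0 < v_1 < v_2 < v_3 < v_4. The simplices of K, each written with vertices in increasing order, are:

  0-simplices (5): [v_0], [v_1], [v_2], [v_3], [v_4]
  1-simplices (6): [v_0,v_3], [v_0,v_4], [v_1,v_2], [v_1,v_4], [v_2,v_4], [v_3,v_4]

Hence C_0 ≅ Z^5, C_1 ≅ Z^6.

The boundary map ∂_1: C_1 → C_0 maps an edge to its endpoints' difference, ∂[p,q] = q − p. For instance
  ∂[v_2,v_4] = [v_4] − [v_2].
The resulting 5×6 matrix has rank 4, and its Smith normal form has invariant factors (1,1,1,1).

Now H_k = ker ∂_k / im ∂_{k+1}, so:

  H_0: rank C_0 − rank ∂_1 = 5 − 4 = 1, and the invariant factors of ∂_1 are all 1, so H_0 = Z.

(K is a triangulation of a wedge of 2 circles.)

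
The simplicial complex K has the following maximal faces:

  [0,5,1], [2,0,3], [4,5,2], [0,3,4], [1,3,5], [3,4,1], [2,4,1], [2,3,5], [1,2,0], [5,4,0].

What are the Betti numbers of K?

We work with the vertex ordering 0 < 1 < 2 < 3 < 4 < 5. The simplices of K, each written with vertices in increasing order, are:

  0-simplices (6): [0], [1], [2], [3], [4], [5]
  1-simplices (15): [0,1], [0,2], [0,3], [0,4], [0,5], [1,2], [1,3], [1,4], [1,5], [2,3], [2,4], [2,5], [3,4], [3,5], [4,5]
  2-simplices (10): [0,1,2], [0,1,5], [0,2,3], [0,3,4], [0,4,5], [1,2,4], [1,3,4], [1,3,5], [2,3,5], [2,4,5]

giving chain groups C_0 ≅ Z^6, C_1 ≅ Z^15, C_2 ≅ Z^10.

The boundary map ∂_1: C_1 → C_0 maps an edge to its endpoints' difference, ∂[p,q] = q − p.
The 6×15 boundary matrix has rank 5 and Smith normal form diag(1,1,1,1,1).

∂_2: C_2 → C_1 sends each 2-simplex [p,q,r] to [q,r] − [p,r] + [p,q]. For instance
  ∂[0,1,2] = [1,2] − [0,2] + [0,1],
  ∂[2,3,5] = [3,5] − [2,5] + [2,3].
This gives a 15×10 integer matrix of rank 10; reducing to Smith normal form yields diagonal entries (1,1,1,1,1,1,1,1,1,2).

Now H_k = ker ∂_k / im ∂_{k+1}, so:

  H_0: rank C_0 − rank ∂_1 = 6 − 5 = 1, and the invariant factors of ∂_1 are all 1, so H_0 ≅ Z.
  H_1: rank ker ∂_1 − rank ∂_2 = (15 − 5) − 10 = 0, and ∂_2 has invariant factor 2 > 1, so H_1 ≅ Z/2.
  H_2: rank ker ∂_2 − rank ∂_3 = (10 − 10) − 0 = 0, and there is no ∂_3, so H_2 ≅ 0.

As a check, the Euler characteristic is 6 − 15 + 10 = 1, which agrees with 1 − 0 + 0 = 1.

Hence the Betti numbers are b_0 = 1, b_1 = 0, b_2 = 0.

b_0 = 1, b_1 = 0, b_2 = 0.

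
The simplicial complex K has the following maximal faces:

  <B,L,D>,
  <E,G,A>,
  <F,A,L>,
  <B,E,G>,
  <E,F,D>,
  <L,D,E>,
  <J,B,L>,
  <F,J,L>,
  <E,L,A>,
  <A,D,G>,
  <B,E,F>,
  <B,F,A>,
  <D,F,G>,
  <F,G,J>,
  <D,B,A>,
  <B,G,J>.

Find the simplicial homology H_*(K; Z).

H_0 = Z,  H_1 = Z^2,  H_2 = Z.

K has 8 vertices, 24 edges, 16 triangles.
rank ∂_0 = 0, rank ∂_1 = 7 ⇒ b_0 = 8 − 0 − 7 = 1; all invariant factors of ∂_1 are 1 so no torsion. So H_0 = Z.
rank ∂_1 = 7, rank ∂_2 = 15 ⇒ b_1 = 24 − 7 − 15 = 2; all invariant factors of ∂_2 are 1 so no torsion. So H_1 = Z^2.
rank ∂_2 = 15, rank ∂_3 = 0 ⇒ b_2 = 16 − 15 − 0 = 1. So H_2 = Z.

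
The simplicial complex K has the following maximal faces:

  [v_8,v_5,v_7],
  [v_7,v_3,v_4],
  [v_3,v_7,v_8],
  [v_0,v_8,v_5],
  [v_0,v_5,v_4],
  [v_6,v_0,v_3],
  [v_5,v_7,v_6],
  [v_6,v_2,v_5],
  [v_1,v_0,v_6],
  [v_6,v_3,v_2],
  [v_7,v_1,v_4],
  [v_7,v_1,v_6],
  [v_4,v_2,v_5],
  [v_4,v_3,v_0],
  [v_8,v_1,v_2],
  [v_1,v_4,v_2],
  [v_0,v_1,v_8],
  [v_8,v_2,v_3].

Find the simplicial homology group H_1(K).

H_1 ≅ Z^2.

K has 9 vertices, 27 edges, 18 triangles.
rank ∂_1 = 8, rank ∂_2 = 17 ⇒ b_1 = 27 − 8 − 17 = 2; all invariant factors of ∂_2 are 1 so no torsion. So H_1 ≅ Z^2.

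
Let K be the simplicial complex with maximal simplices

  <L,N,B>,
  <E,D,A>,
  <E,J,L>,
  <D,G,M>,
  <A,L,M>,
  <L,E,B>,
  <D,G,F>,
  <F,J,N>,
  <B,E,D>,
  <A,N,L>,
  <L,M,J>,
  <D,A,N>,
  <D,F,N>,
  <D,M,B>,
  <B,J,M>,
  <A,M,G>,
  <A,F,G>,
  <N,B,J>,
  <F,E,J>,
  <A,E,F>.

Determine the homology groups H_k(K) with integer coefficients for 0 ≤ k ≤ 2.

Order the vertices as A < B < D < E < F < G < J < L < M < N. Listing each simplex with vertices in this order, K has dimension 2 with simplices:

  0-simplices (10): A, B, D, E, F, G, J, L, M, N
  1-simplices (30): AD, AE, AF, AG, AL, AM, AN, BD, BE, BJ, BL, BM, BN, DE, DF, DG, DM, DN, EF, EJ, EL, FG, FJ, FN, GM, JL, JM, JN, LM, LN
  2-simplices (20): ADE, ADN, AEF, AFG, AGM, ALM, ALN, BDE, BDM, BEL, BJM, BJN, BLN, DFG, DFN, DGM, EFJ, EJL, FJN, JLM

giving chain groups C_0 ≅ Z^10, C_1 ≅ Z^30, C_2 ≅ Z^20.

∂_1: C_1 → C_0 maps an edge to its endpoints' difference, ∂[p,q] = q − p. For instance
  ∂EL = L − E.
This gives a 10×30 integer matrix of rank 9; reducing to Smith normal form yields diagonal entries (1,1,1,1,1,1,1,1,1).

The boundary map ∂_2: C_2 → C_1 maps a triangle to the signed sum of its edges. For instance
  ∂ADN = DN − AN + AD,
  ∂BJN = JN − BN + BJ.
The resulting 30×20 matrix has rank 20, and its Smith normal form has invariant factors (1,1,1,1,1,1,1,1,1,1,1,1,1,1,1,1,1,1,1,2).

Now H_k = ker ∂_k / im ∂_{k+1}, so:

  H_0: rank C_0 − rank ∂_1 = 10 − 9 = 1, and the invariant factors of ∂_1 are all 1, so H_0 ≅ Z.
  H_1: rank ker ∂_1 − rank ∂_2 = (30 − 9) − 20 = 1, and ∂_2 has invariant factor 2 > 1, so H_1 ≅ Z ⊕ Z/2.
  H_2: rank ker ∂_2 − rank ∂_3 = (20 − 20) − 0 = 0, and there is no ∂_3, so H_2 ≅ 0.

H_0 = Z,  H_1 = Z ⊕ Z/2,  H_2 = 0.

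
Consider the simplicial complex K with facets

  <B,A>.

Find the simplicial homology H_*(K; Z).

Order the vertices as A < B. Listing each simplex with vertices in this order, K has dimension 1 with simplices:

  0-simplices (2): A, B
  1-simplices (1): AB

so the chain groups are C_0 ≅ Z^2, C_1 ≅ Z^1.

Boundary ∂_1: C_1 → C_0 maps an edge to its endpoints' difference, ∂[p,q] = q − p.
This gives a 2×1 integer matrix of rank 1; reducing to Smith normal form yields diagonal entries (1).

From H_k ≅ ker(∂_k) / im(∂_{k+1}) we obtain:

  H_0: rank C_0 − rank ∂_1 = 2 − 1 = 1, and the invariant factors of ∂_1 are all 1, so H_0 ≅ Z.
  H_1: rank ker ∂_1 − rank ∂_2 = (1 − 1) − 0 = 0, and there is no ∂_2, so H_1 ≅ 0.

As a check, the Euler characteristic is 2 − 1 = 1, which agrees with 1 − 0 = 1.

H_0 ≅ Z,  H_1 = 0.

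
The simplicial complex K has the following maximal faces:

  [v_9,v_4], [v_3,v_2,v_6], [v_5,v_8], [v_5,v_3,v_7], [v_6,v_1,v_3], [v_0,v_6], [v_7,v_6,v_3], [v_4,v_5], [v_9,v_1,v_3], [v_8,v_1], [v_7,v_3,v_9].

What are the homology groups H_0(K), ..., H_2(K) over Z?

Fix the vertex order v_0 < v_1 < v_2 < v_3 < v_4 < v_5 < v_6 < v_7 < v_8 < v_9 and write every simplex with vertices in increasing order. Then dim K = 2 and the simplices of K are:

  0-simplices (10): [v_0], [v_1], [v_2], [v_3], [v_4], [v_5], [v_6], [v_7], [v_8], [v_9]
  1-simplices (17): (17 of them)
  2-simplices (6): [v_1,v_3,v_6], [v_1,v_3,v_9], [v_2,v_3,v_6], [v_3,v_5,v_7], [v_3,v_6,v_7], [v_3,v_7,v_9]

giving chain groups C_0 ≅ Z^10, C_1 ≅ Z^17, C_2 ≅ Z^6.

The boundary map ∂_1: C_1 → C_0 sends each edge [p,q] (with p < q) to q − p.
The resulting 10×17 matrix has rank 9, and its Smith normal form has invariant factors (1,1,1,1,1,1,1,1,1).

∂_2: C_2 → C_1 sends each 2-simplex [p,q,r] to [q,r] − [p,r] + [p,q]. For instance
  ∂[v_1,v_3,v_9] = [v_3,v_9] − [v_1,v_9] + [v_1,v_3],
  ∂[v_3,v_6,v_7] = [v_6,v_7] − [v_3,v_7] + [v_3,v_6].
This gives a 17×6 integer matrix of rank 6; reducing to Smith normal form yields diagonal entries (1,1,1,1,1,1).

Reading off H_k = ker ∂_k / im ∂_{k+1}:

  H_0: rank C_0 − rank ∂_1 = 10 − 9 = 1, and the invariant factors of ∂_1 are all 1, so H_0 = Z.
  H_1: rank ker ∂_1 − rank ∂_2 = (17 − 9) − 6 = 2, and the invariant factors of ∂_2 are all 1, so H_1 = Z^2.
  H_2: rank ker ∂_2 − rank ∂_3 = (6 − 6) − 0 = 0, and there is no ∂_3, so H_2 = 0.

H_0 ≅ Z,  H_1 ≅ Z^2,  H_2 = 0.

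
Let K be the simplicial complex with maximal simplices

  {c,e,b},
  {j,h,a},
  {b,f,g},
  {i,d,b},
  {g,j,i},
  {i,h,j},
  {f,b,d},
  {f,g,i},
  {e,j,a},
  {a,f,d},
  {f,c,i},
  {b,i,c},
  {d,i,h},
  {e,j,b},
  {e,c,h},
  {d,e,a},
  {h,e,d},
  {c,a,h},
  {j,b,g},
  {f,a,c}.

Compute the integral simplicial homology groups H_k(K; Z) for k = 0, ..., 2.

Take the total order a < b < c < d < e < f < g < h < i < j on the vertex set. Then K (dimension 2) consists of the simplices:

  0-simplices (10): a, b, c, d, e, f, g, h, i, j
  1-simplices (30): ac, ad, ae, af, ah, aj, bc, bd, be, bf, bg, bi, bj, ce, cf, ch, ci, de, df, dh, di, eh, ej, fg, fi, gi, gj, hi, hj, ij
  2-simplices (20): acf, ach, ade, adf, aej, ahj, bce, bci, bdf, bdi, bej, bfg, bgj, ceh, cfi, deh, dhi, fgi, gij, hij

Hence C_0 ≅ Z^10, C_1 ≅ Z^30, C_2 ≅ Z^20.

The boundary map ∂_1: C_1 → C_0 maps an edge to its endpoints' difference, ∂[p,q] = q − p. For instance
  ∂bg = g − b.
The 10×30 boundary matrix has rank 9 and Smith normal form diag(1,1,1,1,1,1,1,1,1).

∂_2: C_2 → C_1 sends each 2-simplex [p,q,r] to [q,r] − [p,r] + [p,q]. For instance
  ∂bce = ce − be + bc,
  ∂ceh = eh − ch + ce.
The resulting 30×20 matrix has rank 20, and its Smith normal form has invariant factors (1,1,1,1,1,1,1,1,1,1,1,1,1,1,1,1,1,1,1,2).

Computing H_k = (kernel of ∂_k) / (image of ∂_{k+1}):

  H_0: rank C_0 − rank ∂_1 = 10 − 9 = 1, and the invariant factors of ∂_1 are all 1, so H_0 = Z.
  H_1: rank ker ∂_1 − rank ∂_2 = (30 − 9) − 20 = 1, and ∂_2 has invariant factor 2 > 1, so H_1 = Z ⊕ Z_2.
  H_2: rank ker ∂_2 − rank ∂_3 = (20 − 20) − 0 = 0, and there is no ∂_3, so H_2 = 0.

(K is a triangulation of the Klein bottle.)

H_0 = Z,  H_1 = Z ⊕ Z_2,  H_2 = 0.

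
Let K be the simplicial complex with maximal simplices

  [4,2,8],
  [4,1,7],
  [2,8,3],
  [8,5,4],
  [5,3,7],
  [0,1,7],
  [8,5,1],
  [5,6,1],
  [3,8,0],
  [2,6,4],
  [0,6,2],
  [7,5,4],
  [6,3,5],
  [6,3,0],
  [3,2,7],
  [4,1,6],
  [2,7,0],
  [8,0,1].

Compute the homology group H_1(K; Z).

Order the vertices as 0 < 1 < 2 < 3 < 4 < 5 < 6 < 7 < 8. Listing each simplex with vertices in this order, K has dimension 2 with simplices:

  0-simplices (9): [0], [1], [2], [3], [4], [5], [6], [7], [8]
  1-simplices (27): (27 of them)
  2-simplices (18): [0,1,7], [0,1,8], [0,2,6], [0,2,7], [0,3,6], [0,3,8], [1,4,6], [1,4,7], [1,5,6], [1,5,8], [2,3,7], [2,3,8], [2,4,6], [2,4,8], [3,5,6], [3,5,7], [4,5,7], [4,5,8]

Hence C_0 ≅ Z^9, C_1 ≅ Z^27, C_2 ≅ Z^18.

Boundary ∂_1: C_1 → C_0 is given by ∂[p,q] = [q] − [p]. For instance
  ∂[3,7] = [7] − [3].
The 9×27 boundary matrix has rank 8 and Smith normal form diag(1,1,1,1,1,1,1,1).

Boundary ∂_2: C_2 → C_1 sends each 2-simplex [p,q,r] to [q,r] − [p,r] + [p,q]. For instance
  ∂[0,3,8] = [3,8] − [0,8] + [0,3],
  ∂[0,1,8] = [1,8] − [0,8] + [0,1].
The 27×18 boundary matrix has rank 18 and Smith normal form diag(1,1,1,1,1,1,1,1,1,1,1,1,1,1,1,1,1,2).

From H_k ≅ ker(∂_k) / im(∂_{k+1}) we obtain:

  H_1: rank ker ∂_1 − rank ∂_2 = (27 − 8) − 18 = 1, and ∂_2 has invariant factor 2 > 1, so H_1 = Z ⊕ Z/2.

H_1 ≅ Z ⊕ Z/2.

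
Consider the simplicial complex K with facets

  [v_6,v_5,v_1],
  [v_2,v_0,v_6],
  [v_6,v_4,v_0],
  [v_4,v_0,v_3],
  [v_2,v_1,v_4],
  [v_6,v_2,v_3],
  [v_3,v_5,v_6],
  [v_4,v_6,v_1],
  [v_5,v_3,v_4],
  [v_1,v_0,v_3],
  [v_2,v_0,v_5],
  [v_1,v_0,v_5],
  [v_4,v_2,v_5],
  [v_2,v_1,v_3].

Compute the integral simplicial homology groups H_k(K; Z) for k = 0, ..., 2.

Take the total order v_0 < v_1 < v_2 < v_3 < v_4 < v_5 < v_6 on the vertex set. Then K (dimension 2) consists of the simplices:

  0-simplices (7): [v_0], [v_1], [v_2], [v_3], [v_4], [v_5], [v_6]
  1-simplices (21): (21 of them)
  2-simplices (14): (14 of them)

Hence C_0 ≅ Z^7, C_1 ≅ Z^21, C_2 ≅ Z^14.

The boundary map ∂_1: C_1 → C_0 sends each edge [p,q] (with p < q) to q − p. For instance
  ∂[v_2,v_3] = [v_3] − [v_2].
The resulting 7×21 matrix has rank 6, and its Smith normal form has invariant factors (1,1,1,1,1,1).

∂_2: C_2 → C_1 acts by ∂[p,q,r] = [q,r] − [p,r] + [p,q]. For instance
  ∂[v_0,v_1,v_5] = [v_1,v_5] − [v_0,v_5] + [v_0,v_1],
  ∂[v_0,v_3,v_4] = [v_3,v_4] − [v_0,v_4] + [v_0,v_3].
The resulting 21×14 matrix has rank 13, and its Smith normal form has invariant factors (1,1,1,1,1,1,1,1,1,1,1,1,1).

Reading off H_k = ker ∂_k / im ∂_{k+1}:

  H_0: rank C_0 − rank ∂_1 = 7 − 6 = 1, and the invariant factors of ∂_1 are all 1, so H_0 ≅ Z.
  H_1: rank ker ∂_1 − rank ∂_2 = (21 − 6) − 13 = 2, and the invariant factors of ∂_2 are all 1, so H_1 ≅ Z^2.
  H_2: rank ker ∂_2 − rank ∂_3 = (14 − 13) − 0 = 1, and there is no ∂_3, so H_2 ≅ Z.

(K is a triangulation of the torus T^2.)

H_0 = Z,  H_1 = Z^2,  H_2 = Z.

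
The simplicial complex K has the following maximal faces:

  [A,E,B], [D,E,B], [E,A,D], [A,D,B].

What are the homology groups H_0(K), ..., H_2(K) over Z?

H_0 ≅ Z,  H_1 = 0,  H_2 ≅ Z.

Order the vertices as A < B < D < E. Listing each simplex with vertices in this order, K has dimension 2 with simplices:

  0-simplices (4): A, B, D, E
  1-simplices (6): AB, AD, AE, BD, BE, DE
  2-simplices (4): ABD, ABE, ADE, BDE

so the chain groups are C_0 ≅ Z^4, C_1 ≅ Z^6, C_2 ≅ Z^4.

Boundary ∂_1: C_1 → C_0 is given by ∂[p,q] = [q] − [p]. For instance
  ∂AE = E − A.
The resulting 4×6 matrix has rank 3, and its Smith normal form has invariant factors (1,1,1).

The boundary map ∂_2: C_2 → C_1 acts by ∂[p,q,r] = [q,r] − [p,r] + [p,q]. For instance
  ∂ABE = BE − AE + AB,
  ∂ABD = BD − AD + AB.
This gives a 6×4 integer matrix of rank 3; reducing to Smith normal form yields diagonal entries (1,1,1).

Now H_k = ker ∂_k / im ∂_{k+1}, so:

  H_0: rank C_0 − rank ∂_1 = 4 − 3 = 1, and the invariant factors of ∂_1 are all 1, so H_0 ≅ Z.
  H_1: rank ker ∂_1 − rank ∂_2 = (6 − 3) − 3 = 0, and the invariant factors of ∂_2 are all 1, so H_1 ≅ 0.
  H_2: rank ker ∂_2 − rank ∂_3 = (4 − 3) − 0 = 1, and there is no ∂_3, so H_2 ≅ Z.

As a check, the Euler characteristic is 4 − 6 + 4 = 2, which agrees with 1 − 0 + 1 = 2.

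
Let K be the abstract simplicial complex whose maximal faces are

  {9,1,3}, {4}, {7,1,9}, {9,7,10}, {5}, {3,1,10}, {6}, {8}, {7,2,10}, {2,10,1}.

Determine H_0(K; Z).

Fix the vertex order 1 < 2 < 3 < 4 < 5 < 6 < 7 < 8 < 9 < 10 and write every simplex with vertices in increasing order. Then dim K = 2 and the simplices of K are:

  0-simplices (10): [1], [2], [3], [4], [5], [6], [7], [8], [9], [10]
  1-simplices (12): [1,2], [1,3], [1,7], [1,9], [1,10], [2,7], [2,10], [3,9], [3,10], [7,9], [7,10], [9,10]
  2-simplices (6): [1,2,10], [1,3,9], [1,3,10], [1,7,9], [2,7,10], [7,9,10]

giving chain groups C_0 ≅ Z^10, C_1 ≅ Z^12, C_2 ≅ Z^6.

The boundary map ∂_1: C_1 → C_0 is given by ∂[p,q] = [q] − [p].
The 10×12 boundary matrix has rank 5 and Smith normal form diag(1,1,1,1,1).

The boundary map ∂_2: C_2 → C_1 maps a triangle to the signed sum of its edges. For instance
  ∂[1,2,10] = [2,10] − [1,10] + [1,2],
  ∂[7,9,10] = [9,10] − [7,10] + [7,9].
This gives a 12×6 integer matrix of rank 6; reducing to Smith normal form yields diagonal entries (1,1,1,1,1,1).

Reading off H_k = ker ∂_k / im ∂_{k+1}:

  H_0: rank C_0 − rank ∂_1 = 10 − 5 = 5, and the invariant factors of ∂_1 are all 1, so H_0 = Z^5.

H_0 ≅ Z^5.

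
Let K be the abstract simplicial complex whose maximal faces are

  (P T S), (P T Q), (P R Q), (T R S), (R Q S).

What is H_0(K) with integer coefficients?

H_0 ≅ Z.

Take the total order P < Q < R < S < T on the vertex set. Then K (dimension 2) consists of the simplices:

  0-simplices (5): P, Q, R, S, T
  1-simplices (10): PQ, PR, PS, PT, QR, QS, QT, RS, RT, ST
  2-simplices (5): PQR, PQT, PST, QRS, RST

giving chain groups C_0 ≅ Z^5, C_1 ≅ Z^10, C_2 ≅ Z^5.

Boundary ∂_1: C_1 → C_0 sends each edge [p,q] (with p < q) to q − p. For instance
  ∂QT = T − Q.
As a 5×10 matrix over Z this has rank 4, with invariant factors (1,1,1,1).

∂_2: C_2 → C_1 sends each 2-simplex [p,q,r] to [q,r] − [p,r] + [p,q]. For instance
  ∂PQR = QR − PR + PQ,
  ∂PQT = QT − PT + PQ.
The 10×5 boundary matrix has rank 5 and Smith normal form diag(1,1,1,1,1).

Reading off H_k = ker ∂_k / im ∂_{k+1}:

  H_0: rank C_0 − rank ∂_1 = 5 − 4 = 1, and the invariant factors of ∂_1 are all 1, so H_0 ≅ Z.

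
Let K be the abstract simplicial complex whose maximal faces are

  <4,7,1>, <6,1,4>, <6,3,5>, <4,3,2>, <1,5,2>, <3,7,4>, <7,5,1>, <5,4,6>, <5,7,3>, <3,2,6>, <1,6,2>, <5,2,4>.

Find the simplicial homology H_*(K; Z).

H_0 = Z,  H_1 = Z/2,  H_2 = 0.

Fix the vertex order 1 < 2 < 3 < 4 < 5 < 6 < 7 and write every simplex with vertices in increasing order. Then dim K = 2 and the simplices of K are:

  0-simplices (7): [1], [2], [3], [4], [5], [6], [7]
  1-simplices (18): [1,2], [1,4], [1,5], [1,6], [1,7], [2,3], [2,4], [2,5], [2,6], [3,4], [3,5], [3,6], [3,7], [4,5], [4,6], [4,7], [5,6], [5,7]
  2-simplices (12): [1,2,5], [1,2,6], [1,4,6], [1,4,7], [1,5,7], [2,3,4], [2,3,6], [2,4,5], [3,4,7], [3,5,6], [3,5,7], [4,5,6]

giving chain groups C_0 ≅ Z^7, C_1 ≅ Z^18, C_2 ≅ Z^12.

∂_1: C_1 → C_0 sends each edge [p,q] (with p < q) to q − p. For instance
  ∂[4,5] = [5] − [4].
As a 7×18 matrix over Z this has rank 6, with invariant factors (1,1,1,1,1,1).

Boundary ∂_2: C_2 → C_1 maps a triangle to the signed sum of its edges. For instance
  ∂[3,5,6] = [5,6] − [3,6] + [3,5],
  ∂[3,5,7] = [5,7] − [3,7] + [3,5].
The resulting 18×12 matrix has rank 12, and its Smith normal form has invariant factors (1,1,1,1,1,1,1,1,1,1,1,2).

Reading off H_k = ker ∂_k / im ∂_{k+1}:

  H_0: rank C_0 − rank ∂_1 = 7 − 6 = 1, and the invariant factors of ∂_1 are all 1, so H_0 ≅ Z.
  H_1: rank ker ∂_1 − rank ∂_2 = (18 − 6) − 12 = 0, and ∂_2 has invariant factor 2 > 1, so H_1 ≅ Z/2.
  H_2: rank ker ∂_2 − rank ∂_3 = (12 − 12) − 0 = 0, and there is no ∂_3, so H_2 ≅ 0.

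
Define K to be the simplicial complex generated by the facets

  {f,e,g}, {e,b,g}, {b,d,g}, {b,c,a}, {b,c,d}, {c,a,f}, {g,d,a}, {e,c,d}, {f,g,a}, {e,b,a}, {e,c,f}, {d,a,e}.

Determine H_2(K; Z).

Take the total order a < b < c < d < e < f < g on the vertex set. Then K (dimension 2) consists of the simplices:

  0-simplices (7): a, b, c, d, e, f, g
  1-simplices (18): ab, ac, ad, ae, af, ag, bc, bd, be, bg, cd, ce, cf, de, dg, ef, eg, fg
  2-simplices (12): abc, abe, acf, ade, adg, afg, bcd, bdg, beg, cde, cef, efg

Hence C_0 ≅ Z^7, C_1 ≅ Z^18, C_2 ≅ Z^12.

The boundary map ∂_1: C_1 → C_0 maps an edge to its endpoints' difference, ∂[p,q] = q − p. For instance
  ∂cf = f − c.
This gives a 7×18 integer matrix of rank 6; reducing to Smith normal form yields diagonal entries (1,1,1,1,1,1).

The boundary map ∂_2: C_2 → C_1 acts by ∂[p,q,r] = [q,r] − [p,r] + [p,q]. For instance
  ∂acf = cf − af + ac,
  ∂bcd = cd − bd + bc.
As a 18×12 matrix over Z this has rank 12, with invariant factors (1,1,1,1,1,1,1,1,1,1,1,2).

From H_k ≅ ker(∂_k) / im(∂_{k+1}) we obtain:

  H_2: rank ker ∂_2 − rank ∂_3 = (12 − 12) − 0 = 0, and there is no ∂_3, so H_2 ≅ 0.

H_2 = 0.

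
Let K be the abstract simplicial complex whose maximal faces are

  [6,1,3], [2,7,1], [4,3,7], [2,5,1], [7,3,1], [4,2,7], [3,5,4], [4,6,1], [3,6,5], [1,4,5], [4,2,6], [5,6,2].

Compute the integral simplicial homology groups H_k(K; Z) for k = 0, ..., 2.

H_0 ≅ Z,  H_1 ≅ Z/2,  H_2 = 0.

Fix the vertex order 1 < 2 < 3 < 4 < 5 < 6 < 7 and write every simplex with vertices in increasing order. Then dim K = 2 and the simplices of K are:

  0-simplices (7): [1], [2], [3], [4], [5], [6], [7]
  1-simplices (18): [1,2], [1,3], [1,4], [1,5], [1,6], [1,7], [2,4], [2,5], [2,6], [2,7], [3,4], [3,5], [3,6], [3,7], [4,5], [4,6], [4,7], [5,6]
  2-simplices (12): [1,2,5], [1,2,7], [1,3,6], [1,3,7], [1,4,5], [1,4,6], [2,4,6], [2,4,7], [2,5,6], [3,4,5], [3,4,7], [3,5,6]

giving chain groups C_0 ≅ Z^7, C_1 ≅ Z^18, C_2 ≅ Z^12.

The boundary map ∂_1: C_1 → C_0 maps an edge to its endpoints' difference, ∂[p,q] = q − p.
As a 7×18 matrix over Z this has rank 6, with invariant factors (1,1,1,1,1,1).

The boundary map ∂_2: C_2 → C_1 sends each 2-simplex [p,q,r] to [q,r] − [p,r] + [p,q]. For instance
  ∂[1,4,5] = [4,5] − [1,5] + [1,4],
  ∂[1,3,7] = [3,7] − [1,7] + [1,3].
The resulting 18×12 matrix has rank 12, and its Smith normal form has invariant factors (1,1,1,1,1,1,1,1,1,1,1,2).

Reading off H_k = ker ∂_k / im ∂_{k+1}:

  H_0: rank C_0 − rank ∂_1 = 7 − 6 = 1, and the invariant factors of ∂_1 are all 1, so H_0 = Z.
  H_1: rank ker ∂_1 − rank ∂_2 = (18 − 6) − 12 = 0, and ∂_2 has invariant factor 2 > 1, so H_1 = Z/2.
  H_2: rank ker ∂_2 − rank ∂_3 = (12 − 12) − 0 = 0, and there is no ∂_3, so H_2 = 0.

As a check, the Euler characteristic is 7 − 18 + 12 = 1, which agrees with 1 − 0 + 0 = 1.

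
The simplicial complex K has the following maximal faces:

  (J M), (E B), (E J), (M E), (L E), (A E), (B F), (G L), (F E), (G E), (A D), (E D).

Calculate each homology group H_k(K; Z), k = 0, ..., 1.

H_0 = Z,  H_1 = Z^4.

Fix the vertex order A < B < D < E < F < G < J < L < M and write every simplex with vertices in increasing order. Then dim K = 1 and the simplices of K are:

  0-simplices (9): A, B, D, E, F, G, J, L, M
  1-simplices (12): AD, AE, BE, BF, DE, EF, EG, EJ, EL, EM, GL, JM

so the chain groups are C_0 ≅ Z^9, C_1 ≅ Z^12.

∂_1: C_1 → C_0 maps an edge to its endpoints' difference, ∂[p,q] = q − p.
This gives a 9×12 integer matrix of rank 8; reducing to Smith normal form yields diagonal entries (1,1,1,1,1,1,1,1).

Reading off H_k = ker ∂_k / im ∂_{k+1}:

  H_0: rank C_0 − rank ∂_1 = 9 − 8 = 1, and the invariant factors of ∂_1 are all 1, so H_0 = Z.
  H_1: rank ker ∂_1 − rank ∂_2 = (12 − 8) − 0 = 4, and there is no ∂_2, so H_1 = Z^4.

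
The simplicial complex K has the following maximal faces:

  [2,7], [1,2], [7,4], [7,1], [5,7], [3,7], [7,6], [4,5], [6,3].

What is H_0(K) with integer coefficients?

H_0 ≅ Z.

Fix the vertex order 1 < 2 < 3 < 4 < 5 < 6 < 7 and write every simplex with vertices in increasing order. Then dim K = 1 and the simplices of K are:

  0-simplices (7): [1], [2], [3], [4], [5], [6], [7]
  1-simplices (9): [1,2], [1,7], [2,7], [3,6], [3,7], [4,5], [4,7], [5,7], [6,7]

Hence C_0 ≅ Z^7, C_1 ≅ Z^9.

∂_1: C_1 → C_0 sends each edge [p,q] (with p < q) to q − p. For instance
  ∂[4,5] = [5] − [4].
The resulting 7×9 matrix has rank 6, and its Smith normal form has invariant factors (1,1,1,1,1,1).

Now H_k = ker ∂_k / im ∂_{k+1}, so:

  H_0: rank C_0 − rank ∂_1 = 7 − 6 = 1, and the invariant factors of ∂_1 are all 1, so H_0 ≅ Z.

(K is a triangulation of a wedge of 3 circles.)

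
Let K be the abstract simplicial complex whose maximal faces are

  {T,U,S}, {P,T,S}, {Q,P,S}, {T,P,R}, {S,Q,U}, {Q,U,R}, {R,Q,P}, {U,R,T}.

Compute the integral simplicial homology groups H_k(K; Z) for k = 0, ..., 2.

H_0 = Z,  H_1 = 0,  H_2 = Z.

Take the total order P < Q < R < S < T < U on the vertex set. Then K (dimension 2) consists of the simplices:

  0-simplices (6): P, Q, R, S, T, U
  1-simplices (12): PQ, PR, PS, PT, QR, QS, QU, RT, RU, ST, SU, TU
  2-simplices (8): PQR, PQS, PRT, PST, QRU, QSU, RTU, STU

so the chain groups are C_0 ≅ Z^6, C_1 ≅ Z^12, C_2 ≅ Z^8.

∂_1: C_1 → C_0 is given by ∂[p,q] = [q] − [p]. For instance
  ∂ST = T − S.
This gives a 6×12 integer matrix of rank 5; reducing to Smith normal form yields diagonal entries (1,1,1,1,1).

∂_2: C_2 → C_1 sends each 2-simplex [p,q,r] to [q,r] − [p,r] + [p,q]. For instance
  ∂RTU = TU − RU + RT,
  ∂STU = TU − SU + ST.
As a 12×8 matrix over Z this has rank 7, with invariant factors (1,1,1,1,1,1,1).

Reading off H_k = ker ∂_k / im ∂_{k+1}:

  H_0: rank C_0 − rank ∂_1 = 6 − 5 = 1, and the invariant factors of ∂_1 are all 1, so H_0 = Z.
  H_1: rank ker ∂_1 − rank ∂_2 = (12 − 5) − 7 = 0, and the invariant factors of ∂_2 are all 1, so H_1 = 0.
  H_2: rank ker ∂_2 − rank ∂_3 = (8 − 7) − 0 = 1, and there is no ∂_3, so H_2 = Z.

As a check, the Euler characteristic is 6 − 12 + 8 = 2, which agrees with 1 − 0 + 1 = 2.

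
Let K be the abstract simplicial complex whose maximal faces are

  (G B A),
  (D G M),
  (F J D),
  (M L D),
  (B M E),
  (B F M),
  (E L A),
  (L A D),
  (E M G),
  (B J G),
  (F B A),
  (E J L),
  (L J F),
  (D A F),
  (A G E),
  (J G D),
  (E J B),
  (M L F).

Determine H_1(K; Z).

Order the vertices as A < B < D < E < F < G < J < L < M. Listing each simplex with vertices in this order, K has dimension 2 with simplices:

  0-simplices (9): A, B, D, E, F, G, J, L, M
  1-simplices (27): AB, AD, AE, AF, AG, AL, BE, BF, BG, BJ, BM, DF, DG, DJ, DL, DM, EG, EJ, EL, EM, FJ, FL, FM, GJ, GM, JL, LM
  2-simplices (18): ABF, ABG, ADF, ADL, AEG, AEL, BEJ, BEM, BFM, BGJ, DFJ, DGJ, DGM, DLM, EGM, EJL, FJL, FLM

giving chain groups C_0 ≅ Z^9, C_1 ≅ Z^27, C_2 ≅ Z^18.

∂_1: C_1 → C_0 sends each edge [p,q] (with p < q) to q − p.
This gives a 9×27 integer matrix of rank 8; reducing to Smith normal form yields diagonal entries (1,1,1,1,1,1,1,1).

Boundary ∂_2: C_2 → C_1 maps a triangle to the signed sum of its edges. For instance
  ∂BFM = FM − BM + BF,
  ∂DFJ = FJ − DJ + DF.
This gives a 27×18 integer matrix of rank 18; reducing to Smith normal form yields diagonal entries (1,1,1,1,1,1,1,1,1,1,1,1,1,1,1,1,1,2).

Now H_k = ker ∂_k / im ∂_{k+1}, so:

  H_1: rank ker ∂_1 − rank ∂_2 = (27 − 8) − 18 = 1, and ∂_2 has invariant factor 2 > 1, so H_1 = Z ⊕ Z_2.

H_1 ≅ Z ⊕ Z_2.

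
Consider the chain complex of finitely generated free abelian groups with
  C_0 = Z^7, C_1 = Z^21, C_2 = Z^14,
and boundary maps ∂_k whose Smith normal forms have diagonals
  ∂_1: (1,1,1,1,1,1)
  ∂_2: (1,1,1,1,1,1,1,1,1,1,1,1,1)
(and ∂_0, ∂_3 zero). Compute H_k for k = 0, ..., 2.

H_0 ≅ Z,  H_1 ≅ Z^2,  H_2 ≅ Z.

H_0: b_0 = 7 − 0 − 6 = 1; torsion from ∂_1 factors > 1: none. So H_0 ≅ Z.
H_1: b_1 = 21 − 6 − 13 = 2; torsion from ∂_2 factors > 1: none. So H_1 ≅ Z^2.
H_2: b_2 = 14 − 13 − 0 = 1; torsion from ∂_3 factors > 1: none. So H_2 ≅ Z.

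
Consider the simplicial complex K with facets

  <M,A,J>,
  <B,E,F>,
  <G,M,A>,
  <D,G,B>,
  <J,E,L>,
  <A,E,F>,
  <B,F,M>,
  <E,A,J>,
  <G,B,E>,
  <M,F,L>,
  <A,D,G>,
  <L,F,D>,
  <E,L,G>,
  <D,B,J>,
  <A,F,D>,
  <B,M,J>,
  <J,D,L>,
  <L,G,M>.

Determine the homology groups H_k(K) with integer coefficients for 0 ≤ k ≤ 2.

Order the vertices as A < B < D < E < F < G < J < L < M. Listing each simplex with vertices in this order, K has dimension 2 with simplices:

  0-simplices (9): A, B, D, E, F, G, J, L, M
  1-simplices (27): AD, AE, AF, AG, AJ, AM, BD, BE, BF, BG, BJ, BM, DF, DG, DJ, DL, EF, EG, EJ, EL, FL, FM, GL, GM, JL, JM, LM
  2-simplices (18): ADF, ADG, AEF, AEJ, AGM, AJM, BDG, BDJ, BEF, BEG, BFM, BJM, DFL, DJL, EGL, EJL, FLM, GLM

Hence C_0 ≅ Z^9, C_1 ≅ Z^27, C_2 ≅ Z^18.

Boundary ∂_1: C_1 → C_0 sends each edge [p,q] (with p < q) to q − p. For instance
  ∂AJ = J − A.
The 9×27 boundary matrix has rank 8 and Smith normal form diag(1,1,1,1,1,1,1,1).

Boundary ∂_2: C_2 → C_1 acts by ∂[p,q,r] = [q,r] − [p,r] + [p,q]. For instance
  ∂BDG = DG − BG + BD,
  ∂DJL = JL − DL + DJ.
This gives a 27×18 integer matrix of rank 17; reducing to Smith normal form yields diagonal entries (1,1,1,1,1,1,1,1,1,1,1,1,1,1,1,1,1).

Reading off H_k = ker ∂_k / im ∂_{k+1}:

  H_0: rank C_0 − rank ∂_1 = 9 − 8 = 1, and the invariant factors of ∂_1 are all 1, so H_0 ≅ Z.
  H_1: rank ker ∂_1 − rank ∂_2 = (27 − 8) − 17 = 2, and the invariant factors of ∂_2 are all 1, so H_1 ≅ Z^2.
  H_2: rank ker ∂_2 − rank ∂_3 = (18 − 17) − 0 = 1, and there is no ∂_3, so H_2 ≅ Z.

As a check, the Euler characteristic is 9 − 27 + 18 = 0, which agrees with 1 − 2 + 1 = 0.

H_0 = Z,  H_1 = Z^2,  H_2 = Z.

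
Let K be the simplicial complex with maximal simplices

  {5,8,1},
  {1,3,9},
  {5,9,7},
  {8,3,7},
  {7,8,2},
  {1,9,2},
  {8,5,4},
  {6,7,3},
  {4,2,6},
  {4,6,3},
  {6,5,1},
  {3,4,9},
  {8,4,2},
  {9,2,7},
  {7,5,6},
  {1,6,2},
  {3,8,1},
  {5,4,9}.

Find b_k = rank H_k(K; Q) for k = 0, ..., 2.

b_0 = 1, b_1 = 2, b_2 = 1.

Take the total order 1 < 2 < 3 < 4 < 5 < 6 < 7 < 8 < 9 on the vertex set. Then K (dimension 2) consists of the simplices:

  0-simplices (9): [1], [2], [3], [4], [5], [6], [7], [8], [9]
  1-simplices (27): (27 of them)
  2-simplices (18): [1,2,6], [1,2,9], [1,3,8], [1,3,9], [1,5,6], [1,5,8], [2,4,6], [2,4,8], [2,7,8], [2,7,9], [3,4,6], [3,4,9], [3,6,7], [3,7,8], [4,5,8], [4,5,9], [5,6,7], [5,7,9]

so the chain groups are C_0 ≅ Z^9, C_1 ≅ Z^27, C_2 ≅ Z^18.

The boundary map ∂_1: C_1 → C_0 maps an edge to its endpoints' difference, ∂[p,q] = q − p. For instance
  ∂[5,6] = [6] − [5].
As a 9×27 matrix over Z this has rank 8, with invariant factors (1,1,1,1,1,1,1,1).

The boundary map ∂_2: C_2 → C_1 acts by ∂[p,q,r] = [q,r] − [p,r] + [p,q]. For instance
  ∂[1,5,8] = [5,8] − [1,8] + [1,5],
  ∂[2,4,8] = [4,8] − [2,8] + [2,4].
The 27×18 boundary matrix has rank 17 and Smith normal form diag(1,1,1,1,1,1,1,1,1,1,1,1,1,1,1,1,1).

Now H_k = ker ∂_k / im ∂_{k+1}, so:

  H_0: rank C_0 − rank ∂_1 = 9 − 8 = 1, and the invariant factors of ∂_1 are all 1, so H_0 = Z.
  H_1: rank ker ∂_1 − rank ∂_2 = (27 − 8) − 17 = 2, and the invariant factors of ∂_2 are all 1, so H_1 = Z^2.
  H_2: rank ker ∂_2 − rank ∂_3 = (18 − 17) − 0 = 1, and there is no ∂_3, so H_2 = Z.

As a check, the Euler characteristic is 9 − 27 + 18 = 0, which agrees with 1 − 2 + 1 = 0.

Hence the Betti numbers are b_0 = 1, b_1 = 2, b_2 = 1.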